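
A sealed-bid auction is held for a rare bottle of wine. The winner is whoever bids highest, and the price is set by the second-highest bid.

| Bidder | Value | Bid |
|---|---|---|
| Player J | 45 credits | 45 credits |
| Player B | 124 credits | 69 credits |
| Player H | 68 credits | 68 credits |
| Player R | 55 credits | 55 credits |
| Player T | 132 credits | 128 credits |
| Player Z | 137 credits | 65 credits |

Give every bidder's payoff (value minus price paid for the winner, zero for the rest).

Ordered from highest: Player T 128 credits > Player B 69 credits > Player H 68 credits > Player Z 65 credits > Player R 55 credits > Player J 45 credits.
Player T has the top bid and wins; the price is the second-highest bid, 69 credits.
Player T's payoff = 132 credits − 69 credits = 63 credits. All other bidders lose, so their payoff is 0.

Player J 0 credits, Player B 0 credits, Player H 0 credits, Player R 0 credits, Player T 63 credits, Player Z 0 credits.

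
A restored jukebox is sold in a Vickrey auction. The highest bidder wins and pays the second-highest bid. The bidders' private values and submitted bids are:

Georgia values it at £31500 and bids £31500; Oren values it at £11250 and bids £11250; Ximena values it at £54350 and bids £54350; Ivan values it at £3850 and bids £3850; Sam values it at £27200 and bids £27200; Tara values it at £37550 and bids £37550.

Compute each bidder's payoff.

Georgia £0, Oren £0, Ximena £16800, Ivan £0, Sam £0, Tara £0.

Ordered from highest: Ximena £54350; Tara £37550; Georgia £31500; Sam £27200; Oren £11250; Ivan £3850.
Ximena has the top bid and wins; the price is the second-highest bid, £37550.
Ximena's payoff = £54350 − £37550 = £16800. All other bidders lose, so their payoff is 0.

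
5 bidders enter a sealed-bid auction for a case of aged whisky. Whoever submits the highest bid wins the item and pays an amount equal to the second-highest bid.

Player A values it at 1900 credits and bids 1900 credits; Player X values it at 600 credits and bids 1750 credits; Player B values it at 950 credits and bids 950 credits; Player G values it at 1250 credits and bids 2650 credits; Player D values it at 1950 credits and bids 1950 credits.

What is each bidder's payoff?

Ordered from highest: Player G 2650 credits > Player D 1950 credits > Player A 1900 credits > Player X 1750 credits > Player B 950 credits.
Player G has the top bid and wins; the price is the second-highest bid, 1950 credits.
Player G's payoff = 1250 credits − 1950 credits = -700 credits. All other bidders lose, so their payoff is 0.

Payoffs: Player A 0 credits, Player X 0 credits, Player B 0 credits, Player G -700 credits, Player D 0 credits.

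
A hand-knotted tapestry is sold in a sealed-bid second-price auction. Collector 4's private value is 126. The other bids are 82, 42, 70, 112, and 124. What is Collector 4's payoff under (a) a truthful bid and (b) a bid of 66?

The highest competing bid is 124.
Bidding truthfully at 126: Collector 4 has the top bid, wins, and pays the second-highest bid 124. Payoff = 126 − 124 = 2.
Bidding 66: the top bid is 124 (a rival), so Collector 4 loses. Payoff = 0.

(a) 2  (b) 0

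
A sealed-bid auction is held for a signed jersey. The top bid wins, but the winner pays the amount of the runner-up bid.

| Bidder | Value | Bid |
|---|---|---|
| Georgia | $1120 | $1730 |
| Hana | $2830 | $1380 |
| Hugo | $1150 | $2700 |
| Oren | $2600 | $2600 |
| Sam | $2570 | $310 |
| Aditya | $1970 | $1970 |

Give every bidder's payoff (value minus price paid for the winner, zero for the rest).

Sorted high to low: Hugo $2700, then Oren $2600, then Aditya $1970, then Georgia $1730, then Hana $1380, then Sam $310.
Hugo has the top bid and wins; the price is the second-highest bid, $2600.
Hugo's payoff = $1150 − $2600 = -$1450. All other bidders lose, so their payoff is 0.

Payoffs: Georgia $0, Hana $0, Hugo -$1450, Oren $0, Sam $0, Aditya $0.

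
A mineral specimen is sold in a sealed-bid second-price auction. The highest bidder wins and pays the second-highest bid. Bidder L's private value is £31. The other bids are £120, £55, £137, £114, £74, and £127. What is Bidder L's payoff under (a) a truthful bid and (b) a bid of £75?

Truthful: £0; alternative: £0.

The highest competing bid is £137.
Bidding truthfully at £31: the top bid is £137 (a rival), so Bidder L loses. Payoff = £0.
Bidding £75: the top bid is £137 (a rival), so Bidder L loses. Payoff = £0.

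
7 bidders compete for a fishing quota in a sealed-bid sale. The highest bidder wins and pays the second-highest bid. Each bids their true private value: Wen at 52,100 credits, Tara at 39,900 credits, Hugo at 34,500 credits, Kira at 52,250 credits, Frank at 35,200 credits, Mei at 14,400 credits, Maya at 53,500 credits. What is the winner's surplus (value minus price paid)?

Ordered from highest: Maya 53,500 credits, then Kira 52,250 credits, then Wen 52,100 credits, then Tara 39,900 credits, then Frank 35,200 credits, then Hugo 34,500 credits, then Mei 14,400 credits.
Maya wins with the top bid and pays the second-highest, 52,250 credits.
Surplus = 53,500 credits − 52,250 credits = 1,250 credits.

Surplus = 1,250 credits.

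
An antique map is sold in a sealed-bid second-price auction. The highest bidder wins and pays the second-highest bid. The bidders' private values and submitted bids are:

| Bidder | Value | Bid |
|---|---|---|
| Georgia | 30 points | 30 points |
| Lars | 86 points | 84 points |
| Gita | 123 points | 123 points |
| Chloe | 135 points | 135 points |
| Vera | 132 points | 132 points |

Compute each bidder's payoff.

Bids in descending order: Chloe 135 points > Vera 132 points > Gita 123 points > Lars 84 points > Georgia 30 points.
Chloe has the top bid and wins; the price is the second-highest bid, 132 points.
Chloe's payoff = 135 points − 132 points = 3 points. All other bidders lose, so their payoff is 0.

Georgia 0 points, Lars 0 points, Gita 0 points, Chloe 3 points, Vera 0 points.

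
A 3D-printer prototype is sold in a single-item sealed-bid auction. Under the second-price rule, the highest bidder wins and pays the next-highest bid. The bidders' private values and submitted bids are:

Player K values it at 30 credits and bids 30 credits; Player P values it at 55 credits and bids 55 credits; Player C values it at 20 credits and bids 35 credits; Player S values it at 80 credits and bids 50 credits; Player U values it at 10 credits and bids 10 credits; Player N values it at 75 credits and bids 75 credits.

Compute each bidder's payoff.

Payoffs: Player K 0 credits, Player P 0 credits, Player C 0 credits, Player S 0 credits, Player U 0 credits, Player N 20 credits.

Sorted high to low: Player N 75 credits > Player P 55 credits > Player S 50 credits > Player C 35 credits > Player K 30 credits > Player U 10 credits.
Player N has the top bid and wins; the price is the second-highest bid, 55 credits.
Player N's payoff = 75 credits − 55 credits = 20 credits. All other bidders lose, so their payoff is 0.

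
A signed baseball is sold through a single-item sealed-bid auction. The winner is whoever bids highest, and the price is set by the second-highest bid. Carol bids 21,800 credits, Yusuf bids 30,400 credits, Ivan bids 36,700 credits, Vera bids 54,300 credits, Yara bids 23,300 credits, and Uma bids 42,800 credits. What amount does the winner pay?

Price paid: 42,800 credits.

Sorted high to low: Vera 54,300 credits; Uma 42,800 credits; Ivan 36,700 credits; Yusuf 30,400 credits; Yara 23,300 credits; Carol 21,800 credits.
Vera has the highest bid, so Vera wins.
The second-highest bid is 42,800 credits, so that is what Vera pays.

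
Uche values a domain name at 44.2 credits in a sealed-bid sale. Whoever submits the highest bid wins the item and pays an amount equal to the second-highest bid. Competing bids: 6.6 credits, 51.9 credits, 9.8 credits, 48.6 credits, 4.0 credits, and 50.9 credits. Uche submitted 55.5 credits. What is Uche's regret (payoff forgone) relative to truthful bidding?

Payoff forgone: 7.7 credits.

The highest competing bid is 51.9 credits.
Bidding truthfully at 44.2 credits: the top bid is 51.9 credits (a rival), so Uche loses. Payoff = 0.0 credits.
Bidding 55.5 credits: Uche has the top bid, wins, and pays the second-highest bid 51.9 credits. Payoff = 44.2 credits − 51.9 credits = -7.7 credits.
Regret = truthful payoff − actual payoff = 0.0 credits − -7.7 credits = 7.7 credits.
This is the dominant-strategy logic: truthful bidding weakly beats any alternative.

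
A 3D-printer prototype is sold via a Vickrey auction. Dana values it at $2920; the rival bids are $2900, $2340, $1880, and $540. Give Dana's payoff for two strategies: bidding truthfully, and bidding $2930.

The highest competing bid is $2900.
Bidding truthfully at $2920: Dana has the top bid, wins, and pays the second-highest bid $2900. Payoff = $2920 − $2900 = $20.
Bidding $2930: Dana has the top bid, wins, and pays the second-highest bid $2900. Payoff = $2920 − $2900 = $20.

(a) $20  (b) $20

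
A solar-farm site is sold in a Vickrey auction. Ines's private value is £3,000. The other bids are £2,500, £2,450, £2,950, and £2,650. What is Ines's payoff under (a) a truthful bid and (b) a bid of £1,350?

The highest competing bid is £2,950.
Bidding truthfully at £3,000: Ines has the top bid, wins, and pays the second-highest bid £2,950. Payoff = £3,000 − £2,950 = £50.
Bidding £1,350: the top bid is £2,950 (a rival), so Ines loses. Payoff = £0.

(a) £50  (b) £0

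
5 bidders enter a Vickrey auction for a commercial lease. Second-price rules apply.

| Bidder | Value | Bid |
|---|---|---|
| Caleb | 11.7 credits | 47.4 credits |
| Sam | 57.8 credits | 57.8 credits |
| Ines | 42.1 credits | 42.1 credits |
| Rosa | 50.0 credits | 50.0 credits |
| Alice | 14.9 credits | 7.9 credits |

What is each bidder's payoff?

Bids in descending order: Sam 57.8 credits > Rosa 50.0 credits > Caleb 47.4 credits > Ines 42.1 credits > Alice 7.9 credits.
Sam has the top bid and wins; the price is the second-highest bid, 50.0 credits.
Sam's payoff = 57.8 credits − 50.0 credits = 7.8 credits. All other bidders lose, so their payoff is 0.

Payoffs: Caleb 0.0 credits, Sam 7.8 credits, Ines 0.0 credits, Rosa 0.0 credits, Alice 0.0 credits.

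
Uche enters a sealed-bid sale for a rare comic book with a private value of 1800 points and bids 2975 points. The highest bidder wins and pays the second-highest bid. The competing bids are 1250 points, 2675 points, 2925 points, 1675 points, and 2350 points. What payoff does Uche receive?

Payoff = -1125 points.

Highest competing bid: 2925 points.
Uche's bid 2975 points is the highest overall, so Uche wins and pays the second-highest bid, 2925 points.
Payoff = value − price = 1800 points − 2925 points = -1125 points.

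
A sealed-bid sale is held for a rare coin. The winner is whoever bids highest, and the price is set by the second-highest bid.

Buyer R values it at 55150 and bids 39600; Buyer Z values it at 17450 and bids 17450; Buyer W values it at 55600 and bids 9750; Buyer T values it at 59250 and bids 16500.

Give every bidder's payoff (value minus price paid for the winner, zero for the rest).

Payoffs: Buyer R 37700, Buyer Z 0, Buyer W 0, Buyer T 0.

Sorted high to low: Buyer R 39600; Buyer Z 17450; Buyer T 16500; Buyer W 9750.
Buyer R has the top bid and wins; the price is the second-highest bid, 17450.
Buyer R's payoff = 55150 − 17450 = 37700. All other bidders lose, so their payoff is 0.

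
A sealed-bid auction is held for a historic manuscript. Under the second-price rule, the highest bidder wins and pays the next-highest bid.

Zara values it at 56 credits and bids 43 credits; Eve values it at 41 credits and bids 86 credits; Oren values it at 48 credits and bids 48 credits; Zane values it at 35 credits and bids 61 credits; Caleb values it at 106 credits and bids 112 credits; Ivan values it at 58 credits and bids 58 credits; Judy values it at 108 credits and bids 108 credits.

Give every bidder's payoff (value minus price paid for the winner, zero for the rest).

Ranking the bids: Caleb 112 credits > Judy 108 credits > Eve 86 credits > Zane 61 credits > Ivan 58 credits > Oren 48 credits > Zara 43 credits.
Caleb has the top bid and wins; the price is the second-highest bid, 108 credits.
Caleb's payoff = 106 credits − 108 credits = -2 credits. All other bidders lose, so their payoff is 0.

Zara 0 credits, Eve 0 credits, Oren 0 credits, Zane 0 credits, Caleb -2 credits, Ivan 0 credits, Judy 0 credits.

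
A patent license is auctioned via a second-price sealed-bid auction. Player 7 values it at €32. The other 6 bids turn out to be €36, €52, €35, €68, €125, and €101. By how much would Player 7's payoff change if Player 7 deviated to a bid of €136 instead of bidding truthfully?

Payoff change: -€93.

The highest competing bid is €125.
Bidding truthfully at €32: the top bid is €125 (a rival), so Player 7 loses. Payoff = €0.
Bidding €136: Player 7 has the top bid, wins, and pays the second-highest bid €125. Payoff = €32 − €125 = -€93.
Change = -€93 − €0 = -€93.
This is the dominant-strategy logic: truthful bidding weakly beats any alternative.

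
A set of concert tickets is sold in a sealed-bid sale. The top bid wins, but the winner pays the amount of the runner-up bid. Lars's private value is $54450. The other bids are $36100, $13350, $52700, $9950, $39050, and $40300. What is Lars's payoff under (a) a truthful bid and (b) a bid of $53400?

The highest competing bid is $52700.
Bidding truthfully at $54450: Lars has the top bid, wins, and pays the second-highest bid $52700. Payoff = $54450 − $52700 = $1750.
Bidding $53400: Lars has the top bid, wins, and pays the second-highest bid $52700. Payoff = $54450 − $52700 = $1750.
The bid only affects whether you win, not the price — here both bids land on the same side of the top rival bid, so the deviation is payoff-neutral.

(a) $1750  (b) $1750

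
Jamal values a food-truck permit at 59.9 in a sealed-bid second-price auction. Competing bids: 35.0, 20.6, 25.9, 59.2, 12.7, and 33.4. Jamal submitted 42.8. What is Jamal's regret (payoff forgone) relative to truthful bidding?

Payoff forgone: 0.7.

The highest competing bid is 59.2.
Bidding truthfully at 59.9: Jamal has the top bid, wins, and pays the second-highest bid 59.2. Payoff = 59.9 − 59.2 = 0.7.
Bidding 42.8: the top bid is 59.2 (a rival), so Jamal loses. Payoff = 0.0.
Regret = truthful payoff − actual payoff = 0.7 − 0.0 = 0.7.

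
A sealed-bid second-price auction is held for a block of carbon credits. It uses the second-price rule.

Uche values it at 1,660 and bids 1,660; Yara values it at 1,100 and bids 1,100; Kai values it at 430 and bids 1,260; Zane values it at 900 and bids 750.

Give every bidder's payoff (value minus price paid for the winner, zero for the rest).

Ordered from highest: Uche 1,660 > Kai 1,260 > Yara 1,100 > Zane 750.
Uche has the top bid and wins; the price is the second-highest bid, 1,260.
Uche's payoff = 1,660 − 1,260 = 400. All other bidders lose, so their payoff is 0.

Payoffs: Uche 400, Yara 0, Kai 0, Zane 0.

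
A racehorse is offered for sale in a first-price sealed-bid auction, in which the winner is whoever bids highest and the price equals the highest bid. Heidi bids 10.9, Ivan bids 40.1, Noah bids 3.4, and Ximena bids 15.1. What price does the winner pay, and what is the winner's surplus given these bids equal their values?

The winner pays 40.1 for a surplus of 0.0.

Ranking the bids: Ivan 40.1; Ximena 15.1; Heidi 10.9; Noah 3.4.
Ivan is the highest bidder, so Ivan wins.
Under the first-price rule, the price is the highest bid: 40.1.
Surplus = 40.1 − 40.1 = 0.0.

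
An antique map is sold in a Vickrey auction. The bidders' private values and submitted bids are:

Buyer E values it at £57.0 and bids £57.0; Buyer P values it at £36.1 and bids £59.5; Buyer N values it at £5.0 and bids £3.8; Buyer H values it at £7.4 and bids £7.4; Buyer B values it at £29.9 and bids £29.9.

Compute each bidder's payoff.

Buyer E £0.0, Buyer P -£20.9, Buyer N £0.0, Buyer H £0.0, Buyer B £0.0.

Ranking the bids: Buyer P £59.5; Buyer E £57.0; Buyer B £29.9; Buyer H £7.4; Buyer N £3.8.
Buyer P has the top bid and wins; the price is the second-highest bid, £57.0.
Buyer P's payoff = £36.1 − £57.0 = -£20.9. All other bidders lose, so their payoff is 0.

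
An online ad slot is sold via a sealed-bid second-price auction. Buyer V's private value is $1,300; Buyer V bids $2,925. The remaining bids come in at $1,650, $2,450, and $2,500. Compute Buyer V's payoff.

Highest competing bid: $2,500.
Buyer V's bid $2,925 is the highest overall, so Buyer V wins and pays the second-highest bid, $2,500.
Payoff = value − price = $1,300 − $2,500 = -$1,200.

Payoff = -$1,200.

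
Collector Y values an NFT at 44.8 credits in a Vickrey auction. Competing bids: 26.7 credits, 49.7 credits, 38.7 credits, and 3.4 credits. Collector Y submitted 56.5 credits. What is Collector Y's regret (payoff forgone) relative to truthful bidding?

4.9 credits

The highest competing bid is 49.7 credits.
Bidding truthfully at 44.8 credits: the top bid is 49.7 credits (a rival), so Collector Y loses. Payoff = 0.0 credits.
Bidding 56.5 credits: Collector Y has the top bid, wins, and pays the second-highest bid 49.7 credits. Payoff = 44.8 credits − 49.7 credits = -4.9 credits.
Regret = truthful payoff − actual payoff = 0.0 credits − -4.9 credits = 4.9 credits.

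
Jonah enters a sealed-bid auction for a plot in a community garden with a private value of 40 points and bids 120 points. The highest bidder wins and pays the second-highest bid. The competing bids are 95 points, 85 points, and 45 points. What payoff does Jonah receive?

Jonah's payoff: -55 points.

Highest competing bid: 95 points.
Jonah's bid 120 points is the highest overall, so Jonah wins and pays the second-highest bid, 95 points.
Payoff = value − price = 40 points − 95 points = -55 points.
Overbidding won the item at a price above value — truthful bidding would have avoided this loss.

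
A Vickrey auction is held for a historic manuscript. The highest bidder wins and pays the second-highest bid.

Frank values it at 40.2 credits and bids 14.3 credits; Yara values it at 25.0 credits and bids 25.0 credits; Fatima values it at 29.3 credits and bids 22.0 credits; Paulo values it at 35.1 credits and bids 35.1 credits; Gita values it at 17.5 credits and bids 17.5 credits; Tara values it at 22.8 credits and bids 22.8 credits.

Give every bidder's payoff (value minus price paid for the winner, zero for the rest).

Bids in descending order: Paulo 35.1 credits; Yara 25.0 credits; Tara 22.8 credits; Fatima 22.0 credits; Gita 17.5 credits; Frank 14.3 credits.
Paulo has the top bid and wins; the price is the second-highest bid, 25.0 credits.
Paulo's payoff = 35.1 credits − 25.0 credits = 10.1 credits. All other bidders lose, so their payoff is 0.

Frank 0.0 credits, Yara 0.0 credits, Fatima 0.0 credits, Paulo 10.1 credits, Gita 0.0 credits, Tara 0.0 credits.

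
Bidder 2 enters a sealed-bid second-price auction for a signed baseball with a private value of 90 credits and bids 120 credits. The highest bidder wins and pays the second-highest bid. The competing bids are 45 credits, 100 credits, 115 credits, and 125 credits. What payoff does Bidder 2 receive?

The bidder's payoff: 0 credits.

Highest competing bid: 125 credits.
Bidder 2's bid 120 credits is not the highest, so Bidder 2 loses, pays nothing, and earns zero payoff.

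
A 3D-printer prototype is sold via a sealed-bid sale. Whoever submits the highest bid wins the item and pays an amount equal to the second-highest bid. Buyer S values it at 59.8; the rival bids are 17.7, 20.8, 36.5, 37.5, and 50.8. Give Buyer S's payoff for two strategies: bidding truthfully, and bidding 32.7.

(a) 9.0  (b) 0.0

The highest competing bid is 50.8.
Bidding truthfully at 59.8: Buyer S has the top bid, wins, and pays the second-highest bid 50.8. Payoff = 59.8 − 50.8 = 9.0.
Bidding 32.7: the top bid is 50.8 (a rival), so Buyer S loses. Payoff = 0.0.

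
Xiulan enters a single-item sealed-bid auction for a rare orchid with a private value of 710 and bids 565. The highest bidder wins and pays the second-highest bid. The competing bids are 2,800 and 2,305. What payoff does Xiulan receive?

0

Highest competing bid: 2,800.
Xiulan's bid 565 is not the highest, so Xiulan loses, pays nothing, and earns zero payoff.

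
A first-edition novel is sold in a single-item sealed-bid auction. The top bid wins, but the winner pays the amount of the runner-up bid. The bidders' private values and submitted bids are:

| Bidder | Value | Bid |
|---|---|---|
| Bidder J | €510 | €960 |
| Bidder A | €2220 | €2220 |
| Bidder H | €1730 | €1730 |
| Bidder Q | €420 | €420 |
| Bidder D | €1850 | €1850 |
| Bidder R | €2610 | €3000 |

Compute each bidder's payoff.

Payoffs: Bidder J €0, Bidder A €0, Bidder H €0, Bidder Q €0, Bidder D €0, Bidder R €390.

Sorted high to low: Bidder R €3000; Bidder A €2220; Bidder D €1850; Bidder H €1730; Bidder J €960; Bidder Q €420.
Bidder R has the top bid and wins; the price is the second-highest bid, €2220.
Bidder R's payoff = €2610 − €2220 = €390. All other bidders lose, so their payoff is 0.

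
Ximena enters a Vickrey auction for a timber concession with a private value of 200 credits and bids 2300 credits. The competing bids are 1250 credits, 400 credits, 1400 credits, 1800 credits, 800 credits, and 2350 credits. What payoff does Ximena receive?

Highest competing bid: 2350 credits.
Ximena's bid 2300 credits is not the highest, so Ximena loses, pays nothing, and earns zero payoff.

Payoff = 0 credits.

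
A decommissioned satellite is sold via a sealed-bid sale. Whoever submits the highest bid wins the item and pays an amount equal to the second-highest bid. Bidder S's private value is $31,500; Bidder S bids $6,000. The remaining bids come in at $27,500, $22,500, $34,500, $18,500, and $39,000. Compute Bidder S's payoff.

$0

Highest competing bid: $39,000.
Bidder S's bid $6,000 is not the highest, so Bidder S loses, pays nothing, and earns zero payoff.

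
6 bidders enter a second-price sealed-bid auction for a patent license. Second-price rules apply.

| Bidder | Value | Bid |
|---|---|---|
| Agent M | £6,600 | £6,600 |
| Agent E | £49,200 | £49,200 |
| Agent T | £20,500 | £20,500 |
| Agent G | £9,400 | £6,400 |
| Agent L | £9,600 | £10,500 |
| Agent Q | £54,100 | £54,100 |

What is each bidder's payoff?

Agent M £0, Agent E £0, Agent T £0, Agent G £0, Agent L £0, Agent Q £4,900.

Sorted high to low: Agent Q £54,100 > Agent E £49,200 > Agent T £20,500 > Agent L £10,500 > Agent M £6,600 > Agent G £6,400.
Agent Q has the top bid and wins; the price is the second-highest bid, £49,200.
Agent Q's payoff = £54,100 − £49,200 = £4,900. All other bidders lose, so their payoff is 0.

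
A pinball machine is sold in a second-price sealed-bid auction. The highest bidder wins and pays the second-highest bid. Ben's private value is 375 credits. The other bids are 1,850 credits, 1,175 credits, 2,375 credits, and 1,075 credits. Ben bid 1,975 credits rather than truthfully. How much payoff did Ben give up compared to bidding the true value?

The highest competing bid is 2,375 credits.
Bidding truthfully at 375 credits: the top bid is 2,375 credits (a rival), so Ben loses. Payoff = 0 credits.
Bidding 1,975 credits: the top bid is 2,375 credits (a rival), so Ben loses. Payoff = 0 credits.
Regret = truthful payoff − actual payoff = 0 credits − 0 credits = 0 credits.

Regret: 0 credits.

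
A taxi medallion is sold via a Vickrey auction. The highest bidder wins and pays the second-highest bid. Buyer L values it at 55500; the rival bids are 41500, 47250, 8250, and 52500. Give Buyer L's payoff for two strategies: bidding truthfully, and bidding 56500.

Truthful: 3000; alternative: 3000.

The highest competing bid is 52500.
Bidding truthfully at 55500: Buyer L has the top bid, wins, and pays the second-highest bid 52500. Payoff = 55500 − 52500 = 3000.
Bidding 56500: Buyer L has the top bid, wins, and pays the second-highest bid 52500. Payoff = 55500 − 52500 = 3000.
The bid only affects whether you win, not the price — here both bids land on the same side of the top rival bid, so the deviation is payoff-neutral.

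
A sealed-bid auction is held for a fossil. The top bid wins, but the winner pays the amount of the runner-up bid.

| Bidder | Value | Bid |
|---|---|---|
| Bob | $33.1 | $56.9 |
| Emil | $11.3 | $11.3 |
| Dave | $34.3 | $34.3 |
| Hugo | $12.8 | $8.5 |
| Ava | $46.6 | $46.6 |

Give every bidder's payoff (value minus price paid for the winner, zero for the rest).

Bob -$13.5, Emil $0.0, Dave $0.0, Hugo $0.0, Ava $0.0.

Ordered from highest: Bob $56.9 > Ava $46.6 > Dave $34.3 > Emil $11.3 > Hugo $8.5.
Bob has the top bid and wins; the price is the second-highest bid, $46.6.
Bob's payoff = $33.1 − $46.6 = -$13.5. All other bidders lose, so their payoff is 0.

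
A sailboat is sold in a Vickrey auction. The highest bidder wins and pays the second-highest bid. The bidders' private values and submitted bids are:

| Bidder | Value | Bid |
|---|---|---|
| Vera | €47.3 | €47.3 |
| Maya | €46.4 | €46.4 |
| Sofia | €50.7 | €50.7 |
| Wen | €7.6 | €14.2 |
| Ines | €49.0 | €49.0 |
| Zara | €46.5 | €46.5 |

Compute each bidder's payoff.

Ordered from highest: Sofia €50.7, then Ines €49.0, then Vera €47.3, then Zara €46.5, then Maya €46.4, then Wen €14.2.
Sofia has the top bid and wins; the price is the second-highest bid, €49.0.
Sofia's payoff = €50.7 − €49.0 = €1.7. All other bidders lose, so their payoff is 0.

Payoffs: Vera €0.0, Maya €0.0, Sofia €1.7, Wen €0.0, Ines €0.0, Zara €0.0.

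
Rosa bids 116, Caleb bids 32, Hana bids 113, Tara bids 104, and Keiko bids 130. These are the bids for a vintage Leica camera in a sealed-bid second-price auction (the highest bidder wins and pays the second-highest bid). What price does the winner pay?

Sorted high to low: Keiko 130, then Rosa 116, then Hana 113, then Tara 104, then Caleb 32.
Keiko is the highest bidder, so Keiko wins.
Under the second-price rule, the price is the second-highest bid: 116.

The winner pays 116.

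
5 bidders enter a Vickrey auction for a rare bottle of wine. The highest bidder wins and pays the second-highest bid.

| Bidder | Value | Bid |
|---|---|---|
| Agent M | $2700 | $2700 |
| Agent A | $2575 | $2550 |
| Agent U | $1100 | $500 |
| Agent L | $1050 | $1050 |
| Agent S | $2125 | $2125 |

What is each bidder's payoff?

Agent M $150, Agent A $0, Agent U $0, Agent L $0, Agent S $0.

Sorted high to low: Agent M $2700, then Agent A $2550, then Agent S $2125, then Agent L $1050, then Agent U $500.
Agent M has the top bid and wins; the price is the second-highest bid, $2550.
Agent M's payoff = $2700 − $2550 = $150. All other bidders lose, so their payoff is 0.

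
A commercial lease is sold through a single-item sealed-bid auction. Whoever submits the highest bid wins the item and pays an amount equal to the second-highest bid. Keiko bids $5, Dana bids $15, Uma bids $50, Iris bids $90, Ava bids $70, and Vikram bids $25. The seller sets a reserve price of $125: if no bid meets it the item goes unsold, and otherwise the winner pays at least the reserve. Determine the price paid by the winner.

Bids in descending order: Iris $90, then Ava $70, then Uma $50, then Vikram $25, then Dana $15, then Keiko $5.
The top bid $90 is below the reserve $125, so the item goes unsold and nothing is paid.

unsold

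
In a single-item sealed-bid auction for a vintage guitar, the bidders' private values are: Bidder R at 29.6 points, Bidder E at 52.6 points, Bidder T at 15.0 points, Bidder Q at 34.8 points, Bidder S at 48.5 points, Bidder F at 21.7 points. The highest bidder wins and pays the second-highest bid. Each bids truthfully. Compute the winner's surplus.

Ordered from highest: Bidder E 52.6 points; Bidder S 48.5 points; Bidder Q 34.8 points; Bidder R 29.6 points; Bidder F 21.7 points; Bidder T 15.0 points.
Bidder E wins with the top bid and pays the second-highest, 48.5 points.
Surplus = 52.6 points − 48.5 points = 4.1 points.

4.1 points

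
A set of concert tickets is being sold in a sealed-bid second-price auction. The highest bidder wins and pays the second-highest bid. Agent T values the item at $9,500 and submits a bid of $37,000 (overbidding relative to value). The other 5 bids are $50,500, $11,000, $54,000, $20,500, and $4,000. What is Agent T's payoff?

Highest competing bid: $54,000.
Agent T's bid $37,000 is not the highest, so Agent T loses, pays nothing, and earns zero payoff.

Payoff = $0.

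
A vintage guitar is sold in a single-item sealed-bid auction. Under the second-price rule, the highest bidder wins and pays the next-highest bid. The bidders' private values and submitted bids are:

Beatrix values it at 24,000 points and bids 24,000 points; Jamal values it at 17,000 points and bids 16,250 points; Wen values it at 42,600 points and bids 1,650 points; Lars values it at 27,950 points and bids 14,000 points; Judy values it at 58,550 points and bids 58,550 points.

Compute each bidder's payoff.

Bids in descending order: Judy 58,550 points; Beatrix 24,000 points; Jamal 16,250 points; Lars 14,000 points; Wen 1,650 points.
Judy has the top bid and wins; the price is the second-highest bid, 24,000 points.
Judy's payoff = 58,550 points − 24,000 points = 34,550 points. All other bidders lose, so their payoff is 0.

Beatrix 0 points, Jamal 0 points, Wen 0 points, Lars 0 points, Judy 34,550 points.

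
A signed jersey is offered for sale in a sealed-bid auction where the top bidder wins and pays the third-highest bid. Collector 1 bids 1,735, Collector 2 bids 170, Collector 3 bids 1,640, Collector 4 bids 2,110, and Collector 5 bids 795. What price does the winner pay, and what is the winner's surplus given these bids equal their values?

Price 1,640; surplus 470.

Ordered from highest: Collector 4 2,110; Collector 1 1,735; Collector 3 1,640; Collector 5 795; Collector 2 170.
Collector 4 is the highest bidder, so Collector 4 wins.
Under the third-price rule, the price is the third-highest bid: 1,640.
Surplus = 2,110 − 1,640 = 470.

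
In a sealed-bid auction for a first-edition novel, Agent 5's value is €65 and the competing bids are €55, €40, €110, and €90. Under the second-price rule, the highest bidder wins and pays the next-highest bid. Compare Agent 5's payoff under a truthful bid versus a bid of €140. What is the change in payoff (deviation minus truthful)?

Change in payoff: -€45.

The highest competing bid is €110.
Bidding truthfully at €65: the top bid is €110 (a rival), so Agent 5 loses. Payoff = €0.
Bidding €140: Agent 5 has the top bid, wins, and pays the second-highest bid €110. Payoff = €65 − €110 = -€45.
Change = -€45 − €0 = -€45.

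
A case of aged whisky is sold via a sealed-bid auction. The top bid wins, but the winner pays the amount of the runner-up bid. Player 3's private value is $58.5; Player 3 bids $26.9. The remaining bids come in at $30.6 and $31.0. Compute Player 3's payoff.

The bidder's payoff: $0.0.

Highest competing bid: $31.0.
Player 3's bid $26.9 is not the highest, so Player 3 loses, pays nothing, and earns zero payoff.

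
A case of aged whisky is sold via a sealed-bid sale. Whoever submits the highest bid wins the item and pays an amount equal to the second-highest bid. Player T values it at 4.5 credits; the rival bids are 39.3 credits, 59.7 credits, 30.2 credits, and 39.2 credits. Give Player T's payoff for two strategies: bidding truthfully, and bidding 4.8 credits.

The highest competing bid is 59.7 credits.
Bidding truthfully at 4.5 credits: the top bid is 59.7 credits (a rival), so Player T loses. Payoff = 0.0 credits.
Bidding 4.8 credits: the top bid is 59.7 credits (a rival), so Player T loses. Payoff = 0.0 credits.

(a) 0.0 credits  (b) 0.0 credits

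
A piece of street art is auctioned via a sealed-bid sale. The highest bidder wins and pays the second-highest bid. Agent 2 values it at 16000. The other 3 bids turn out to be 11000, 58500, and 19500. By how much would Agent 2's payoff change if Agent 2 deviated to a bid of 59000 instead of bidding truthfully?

Change in payoff: -42500.

The highest competing bid is 58500.
Bidding truthfully at 16000: the top bid is 58500 (a rival), so Agent 2 loses. Payoff = 0.
Bidding 59000: Agent 2 has the top bid, wins, and pays the second-highest bid 58500. Payoff = 16000 − 58500 = -42500.
Change = -42500 − 0 = -42500.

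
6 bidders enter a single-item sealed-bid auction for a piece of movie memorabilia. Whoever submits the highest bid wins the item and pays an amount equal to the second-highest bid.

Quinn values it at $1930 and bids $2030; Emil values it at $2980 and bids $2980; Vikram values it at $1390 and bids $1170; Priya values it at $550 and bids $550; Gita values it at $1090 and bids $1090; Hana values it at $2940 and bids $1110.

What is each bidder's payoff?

Bids in descending order: Emil $2980, then Quinn $2030, then Vikram $1170, then Hana $1110, then Gita $1090, then Priya $550.
Emil has the top bid and wins; the price is the second-highest bid, $2030.
Emil's payoff = $2980 − $2030 = $950. All other bidders lose, so their payoff is 0.

Payoffs: Quinn $0, Emil $950, Vikram $0, Priya $0, Gita $0, Hana $0.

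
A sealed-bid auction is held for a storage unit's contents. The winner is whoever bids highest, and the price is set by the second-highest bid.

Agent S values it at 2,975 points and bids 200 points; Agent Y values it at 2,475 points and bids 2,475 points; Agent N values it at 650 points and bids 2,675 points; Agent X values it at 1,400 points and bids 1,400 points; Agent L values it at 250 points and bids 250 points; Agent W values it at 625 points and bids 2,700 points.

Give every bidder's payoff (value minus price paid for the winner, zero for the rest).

Ordered from highest: Agent W 2,700 points > Agent N 2,675 points > Agent Y 2,475 points > Agent X 1,400 points > Agent L 250 points > Agent S 200 points.
Agent W has the top bid and wins; the price is the second-highest bid, 2,675 points.
Agent W's payoff = 625 points − 2,675 points = -2,050 points. All other bidders lose, so their payoff is 0.

Agent S 0 points, Agent Y 0 points, Agent N 0 points, Agent X 0 points, Agent L 0 points, Agent W -2,050 points.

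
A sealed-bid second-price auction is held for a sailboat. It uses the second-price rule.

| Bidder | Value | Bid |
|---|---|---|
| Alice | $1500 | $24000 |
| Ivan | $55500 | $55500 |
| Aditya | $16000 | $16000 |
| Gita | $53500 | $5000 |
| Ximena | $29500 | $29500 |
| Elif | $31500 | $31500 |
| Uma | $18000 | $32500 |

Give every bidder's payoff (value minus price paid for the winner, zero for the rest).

Alice $0, Ivan $23000, Aditya $0, Gita $0, Ximena $0, Elif $0, Uma $0.

Bids in descending order: Ivan $55500 > Uma $32500 > Elif $31500 > Ximena $29500 > Alice $24000 > Aditya $16000 > Gita $5000.
Ivan has the top bid and wins; the price is the second-highest bid, $32500.
Ivan's payoff = $55500 − $32500 = $23000. All other bidders lose, so their payoff is 0.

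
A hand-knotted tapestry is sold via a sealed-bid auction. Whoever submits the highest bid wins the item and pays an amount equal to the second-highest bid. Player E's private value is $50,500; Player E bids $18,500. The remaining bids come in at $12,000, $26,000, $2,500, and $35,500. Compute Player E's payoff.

Highest competing bid: $35,500.
Player E's bid $18,500 is not the highest, so Player E loses, pays nothing, and earns zero payoff.

$0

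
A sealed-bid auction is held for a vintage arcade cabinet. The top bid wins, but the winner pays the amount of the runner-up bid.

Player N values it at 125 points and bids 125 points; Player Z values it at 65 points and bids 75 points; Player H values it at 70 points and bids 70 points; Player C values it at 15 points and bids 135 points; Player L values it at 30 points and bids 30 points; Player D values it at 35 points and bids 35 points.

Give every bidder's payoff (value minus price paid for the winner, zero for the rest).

Player N 0 points, Player Z 0 points, Player H 0 points, Player C -110 points, Player L 0 points, Player D 0 points.

Sorted high to low: Player C 135 points > Player N 125 points > Player Z 75 points > Player H 70 points > Player D 35 points > Player L 30 points.
Player C has the top bid and wins; the price is the second-highest bid, 125 points.
Player C's payoff = 15 points − 125 points = -110 points. All other bidders lose, so their payoff is 0.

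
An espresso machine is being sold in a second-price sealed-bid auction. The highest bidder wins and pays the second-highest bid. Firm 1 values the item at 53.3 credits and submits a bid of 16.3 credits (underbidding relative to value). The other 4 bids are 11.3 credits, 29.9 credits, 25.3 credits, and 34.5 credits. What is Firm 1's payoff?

The bidder's payoff: 0.0 credits.

Highest competing bid: 34.5 credits.
Firm 1's bid 16.3 credits is not the highest, so Firm 1 loses, pays nothing, and earns zero payoff.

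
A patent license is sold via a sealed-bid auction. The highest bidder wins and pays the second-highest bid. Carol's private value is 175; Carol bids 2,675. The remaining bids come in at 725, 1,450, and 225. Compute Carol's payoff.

Carol's payoff: -1,275.

Highest competing bid: 1,450.
Carol's bid 2,675 is the highest overall, so Carol wins and pays the second-highest bid, 1,450.
Payoff = value − price = 175 − 1,450 = -1,275.
Overbidding won the item at a price above value — truthful bidding would have avoided this loss.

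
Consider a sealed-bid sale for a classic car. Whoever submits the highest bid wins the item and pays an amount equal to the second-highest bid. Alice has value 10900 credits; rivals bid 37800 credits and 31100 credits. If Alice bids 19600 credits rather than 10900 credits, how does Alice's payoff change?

Payoff change: 0 credits.

The highest competing bid is 37800 credits.
Bidding truthfully at 10900 credits: the top bid is 37800 credits (a rival), so Alice loses. Payoff = 0 credits.
Bidding 19600 credits: the top bid is 37800 credits (a rival), so Alice loses. Payoff = 0 credits.
Change = 0 credits − 0 credits = 0 credits.
The bid only affects whether you win, not the price — here both bids land on the same side of the top rival bid, so the deviation is payoff-neutral.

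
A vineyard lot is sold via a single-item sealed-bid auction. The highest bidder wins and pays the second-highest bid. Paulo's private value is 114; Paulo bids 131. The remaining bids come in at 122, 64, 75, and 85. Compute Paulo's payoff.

Paulo's payoff: -8.

Highest competing bid: 122.
Paulo's bid 131 is the highest overall, so Paulo wins and pays the second-highest bid, 122.
Payoff = value − price = 114 − 122 = -8.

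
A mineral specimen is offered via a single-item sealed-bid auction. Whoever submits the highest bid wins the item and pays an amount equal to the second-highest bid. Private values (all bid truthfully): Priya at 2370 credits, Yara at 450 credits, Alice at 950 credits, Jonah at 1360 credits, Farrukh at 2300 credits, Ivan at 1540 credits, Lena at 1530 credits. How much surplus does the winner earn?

Ordered from highest: Priya 2370 credits; Farrukh 2300 credits; Ivan 1540 credits; Lena 1530 credits; Jonah 1360 credits; Alice 950 credits; Yara 450 credits.
Priya wins with the top bid and pays the second-highest, 2300 credits.
Surplus = 2370 credits − 2300 credits = 70 credits.

70 credits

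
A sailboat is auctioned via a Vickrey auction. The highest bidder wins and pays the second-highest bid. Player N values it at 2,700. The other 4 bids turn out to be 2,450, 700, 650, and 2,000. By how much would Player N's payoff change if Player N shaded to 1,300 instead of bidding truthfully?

Payoff change: -250.

The highest competing bid is 2,450.
Bidding truthfully at 2,700: Player N has the top bid, wins, and pays the second-highest bid 2,450. Payoff = 2,700 − 2,450 = 250.
Bidding 1,300: the top bid is 2,450 (a rival), so Player N loses. Payoff = 0.
Change = 0 − 250 = -250.
Deviating from a truthful bid can only lose payoff in a second-price auction — never gain.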